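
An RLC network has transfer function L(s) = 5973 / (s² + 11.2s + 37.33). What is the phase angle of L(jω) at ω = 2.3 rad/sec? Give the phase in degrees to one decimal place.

∠[(j2.3)² + 11.2(j2.3) + 37.33] = ∠[32.04 + j25.76] = 38.80°
∠L(j2.3) = −38.80° = -38.80°

-38.8°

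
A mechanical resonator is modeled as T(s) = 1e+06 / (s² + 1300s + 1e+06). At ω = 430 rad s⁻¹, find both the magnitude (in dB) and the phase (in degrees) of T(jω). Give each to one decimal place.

|T| = 0.1 dB, ∠T = -34.4°

|(j430)² + 1300(j430) + 1e+06| = |8.151e+05 + j5.59e+05| = 9.884e+05
|T(j430)| = 1e+06 / 9.884e+05 = 1.0118
20 log₁₀(1.0118) = 0.10 dB
∠[(j430)² + 1300(j430) + 1e+06] = ∠[8.151e+05 + j5.59e+05] = 34.44°
∠T(j430) = −34.44° = -34.44°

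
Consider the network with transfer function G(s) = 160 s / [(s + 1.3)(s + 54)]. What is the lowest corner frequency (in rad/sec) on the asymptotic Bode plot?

Break frequencies occur at each pole and zero magnitude: 1.3 rad/sec, 54 rad/sec.
The lowest is 1.3 rad/sec.

1.3 rad/sec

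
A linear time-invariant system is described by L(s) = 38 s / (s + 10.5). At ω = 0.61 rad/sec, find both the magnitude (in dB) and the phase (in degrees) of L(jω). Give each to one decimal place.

|j0.61| = 0.61
|j0.61 + 10.5| = √(0.61² + 10.5²) = 10.52
|L(j0.61)| = 38 × 0.61 / 10.52 = 2.2039
20 log₁₀(2.2039) = 6.86 dB
∠(j0.61) = 90.00°
∠(j0.61 + 10.5) = arctan(0.61/10.5) = 3.32°
∠L(j0.61) = 90.00° − 3.32° = 86.68°

|L| = 6.9 dB, ∠L = 86.7 deg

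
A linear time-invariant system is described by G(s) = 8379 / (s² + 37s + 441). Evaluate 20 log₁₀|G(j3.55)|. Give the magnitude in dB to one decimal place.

25.4 dB

|(j3.55)² + 37(j3.55) + 441| = |428.4 + j131.35| = 448.1
|G(j3.55)| = 8379 / 448.1 = 18.7
20 log₁₀(18.7) = 25.44 dB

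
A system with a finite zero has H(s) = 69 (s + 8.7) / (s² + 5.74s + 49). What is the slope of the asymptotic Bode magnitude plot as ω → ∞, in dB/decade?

With 1 zero and 2 poles, the high-frequency asymptotic slope is 20 × (1 − 2) = -20 dB/decade.

-20 dB/decade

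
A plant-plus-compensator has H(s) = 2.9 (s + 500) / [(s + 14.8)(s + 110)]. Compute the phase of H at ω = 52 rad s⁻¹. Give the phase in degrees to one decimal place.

∠(j52 + 500) = arctan(52/500) = 5.94°
∠(j52 + 14.8) = arctan(52/14.8) = 74.11°
∠(j52 + 110) = arctan(52/110) = 25.30°
∠H(j52) = 5.94° − (74.11° + 25.30°) = -93.48°

-93.5°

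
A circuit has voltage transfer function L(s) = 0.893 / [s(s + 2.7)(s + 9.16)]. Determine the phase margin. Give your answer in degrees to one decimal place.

89.0°

Gain crossover: |L(jω)| = 1 at ω ≈ 0.0361 rad s⁻¹.
∠L(j0.0361) = −90° − arctan(0.0361/2.7) − arctan(0.0361/9.16) ≈ -90.99°
PM = 180° + (-90.99°) = 89.01°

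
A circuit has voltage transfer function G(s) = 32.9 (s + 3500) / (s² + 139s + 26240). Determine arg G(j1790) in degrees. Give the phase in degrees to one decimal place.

-148.4 deg

∠(j1790 + 3500) = arctan(1790/3500) = 27.09°
∠[(j1790)² + 139(j1790) + 26240] = ∠[-3.1779e+06 + j2.4881e+05] = 175.52°
∠G(j1790) = 27.09° − 175.52° = -148.44°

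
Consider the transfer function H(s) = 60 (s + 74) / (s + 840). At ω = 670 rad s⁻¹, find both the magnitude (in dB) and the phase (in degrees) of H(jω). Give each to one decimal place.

|H| = 31.5 dB, ∠H = 45.1°

|j670 + 74| = √(670² + 74²) = 674.1
|j670 + 840| = √(670² + 840²) = 1074
|H(j670)| = 60 × 674.1 / 1074 = 37.641
20 log₁₀(37.641) = 31.51 dB
∠(j670 + 74) = arctan(670/74) = 83.70°
∠(j670 + 840) = arctan(670/840) = 38.58°
∠H(j670) = 83.70° − 38.58° = 45.12°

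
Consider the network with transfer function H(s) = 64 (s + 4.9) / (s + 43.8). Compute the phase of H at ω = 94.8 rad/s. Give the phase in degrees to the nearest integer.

∠(j94.8 + 4.9) = arctan(94.8/4.9) = 87.04°
∠(j94.8 + 43.8) = arctan(94.8/43.8) = 65.20°
∠H(j94.8) = 87.04° − 65.20° = 21.84°

22°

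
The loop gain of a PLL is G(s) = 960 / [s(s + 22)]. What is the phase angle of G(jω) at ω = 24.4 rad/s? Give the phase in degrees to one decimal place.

-138.0°

∠(j24.4 + 22) = arctan(24.4/22) = 47.96°
∠(j24.4) = 90.00°
∠G(j24.4) = − (47.96° + 90.00°) = -137.96°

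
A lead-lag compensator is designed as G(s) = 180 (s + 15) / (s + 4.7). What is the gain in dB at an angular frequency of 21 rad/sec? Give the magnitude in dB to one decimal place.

|j21 + 15| = √(21² + 15²) = 25.81
|j21 + 4.7| = √(21² + 4.7²) = 21.52
|G(j21)| = 180 × 25.81 / 21.52 = 215.86
20 log₁₀(215.86) = 46.68 dB

46.7 dB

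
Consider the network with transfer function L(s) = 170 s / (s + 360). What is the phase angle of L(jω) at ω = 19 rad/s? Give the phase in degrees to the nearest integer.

87 deg

∠(j19) = 90.00°
∠(j19 + 360) = arctan(19/360) = 3.02°
∠L(j19) = 90.00° − 3.02° = 86.98°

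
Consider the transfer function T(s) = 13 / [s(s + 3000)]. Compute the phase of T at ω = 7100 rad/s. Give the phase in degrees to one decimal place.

∠(j7100 + 3000) = arctan(7100/3000) = 67.09°
∠(j7100) = 90.00°
∠T(j7100) = − (67.09° + 90.00°) = -157.09°

-157.1°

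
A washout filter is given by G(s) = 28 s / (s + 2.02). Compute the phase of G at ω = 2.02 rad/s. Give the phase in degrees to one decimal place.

45.0°

∠(j2.02) = 90.00°
∠(j2.02 + 2.02) = arctan(2.02/2.02) = 45.00°
∠G(j2.02) = 90.00° − 45.00° = 45.00°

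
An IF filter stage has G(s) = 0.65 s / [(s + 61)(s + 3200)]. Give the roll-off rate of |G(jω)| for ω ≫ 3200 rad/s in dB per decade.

With 1 zero and 2 poles, the high-frequency asymptotic slope is 20 × (1 − 2) = -20 dB/decade.

-20 dB/decade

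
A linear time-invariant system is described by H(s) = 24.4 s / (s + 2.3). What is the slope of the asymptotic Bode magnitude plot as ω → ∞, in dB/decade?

With 1 zero and 1 pole, the high-frequency asymptotic slope is 20 × (1 − 1) = 0 dB/decade.

0 dB/decade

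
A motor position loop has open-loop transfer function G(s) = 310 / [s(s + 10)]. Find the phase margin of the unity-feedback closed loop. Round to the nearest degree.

Gain crossover: |G(jω)| = 1 at ω ≈ 16.2 rad s⁻¹.
∠G(j16.2) = −90° − arctan(16.2/10) ≈ -148.39°
PM = 180° + (-148.39°) = 31.61°

32°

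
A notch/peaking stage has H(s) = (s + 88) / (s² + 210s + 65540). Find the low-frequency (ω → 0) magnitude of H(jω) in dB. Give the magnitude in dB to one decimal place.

-57.4 dB

H(0) = 1 × 88 / 65540 = 0.0013427
20 log₁₀(0.0013427) = -57.44 dB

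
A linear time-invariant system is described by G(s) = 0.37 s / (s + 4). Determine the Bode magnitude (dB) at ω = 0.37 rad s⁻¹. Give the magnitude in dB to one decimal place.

-29.4 dB

|j0.37| = 0.37
|j0.37 + 4| = √(0.37² + 4²) = 4.017
|G(j0.37)| = 0.37 × 0.37 / 4.017 = 0.03408
20 log₁₀(0.03408) = -29.35 dB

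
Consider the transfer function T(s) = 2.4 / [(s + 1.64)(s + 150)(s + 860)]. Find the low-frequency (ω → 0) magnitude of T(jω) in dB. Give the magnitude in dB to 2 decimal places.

-98.90 dB

T(0) = 2.4 / (1.64 × 150 × 860) = 1.1344e-05
20 log₁₀(1.1344e-05) = -98.904 dB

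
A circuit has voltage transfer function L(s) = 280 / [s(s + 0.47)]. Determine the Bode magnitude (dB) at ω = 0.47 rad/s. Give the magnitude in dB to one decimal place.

59.0 dB

|j0.47 + 0.47| = √(0.47² + 0.47²) = 0.6647
|j0.47| = 0.47
|L(j0.47)| = 280 / (0.6647 × 0.47) = 896.29
20 log₁₀(896.29) = 59.05 dB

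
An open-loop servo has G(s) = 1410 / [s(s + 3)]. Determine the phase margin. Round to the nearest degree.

5 deg

Gain crossover: |G(jω)| = 1 at ω ≈ 37.5 rad/sec.
∠G(j37.5) = −90° − arctan(37.5/3) ≈ -175.42°
PM = 180° + (-175.42°) = 4.58°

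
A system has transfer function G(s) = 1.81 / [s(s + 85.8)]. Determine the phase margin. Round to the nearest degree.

90 deg

Gain crossover: |G(jω)| = 1 at ω ≈ 0.0211 rad/sec.
∠G(j0.0211) = −90° − arctan(0.0211/85.8) ≈ -90.01°
PM = 180° + (-90.01°) = 89.99°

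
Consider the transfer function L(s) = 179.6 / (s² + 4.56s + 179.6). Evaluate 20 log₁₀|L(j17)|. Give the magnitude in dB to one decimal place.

2.5 dB

|(j17)² + 4.56(j17) + 179.6| = |-109.4 + j77.52| = 134.1
|L(j17)| = 179.6 / 134.1 = 1.3395
20 log₁₀(1.3395) = 2.54 dB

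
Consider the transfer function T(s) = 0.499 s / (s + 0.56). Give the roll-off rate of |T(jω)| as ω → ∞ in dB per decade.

With 1 zero and 1 pole, the high-frequency asymptotic slope is 20 × (1 − 1) = 0 dB/decade.

0 dB/decade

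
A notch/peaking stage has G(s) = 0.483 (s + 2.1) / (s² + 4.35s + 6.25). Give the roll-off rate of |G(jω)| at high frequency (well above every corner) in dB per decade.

-20 dB/decade

With 1 zero and 2 poles, the high-frequency asymptotic slope is 20 × (1 − 2) = -20 dB/decade.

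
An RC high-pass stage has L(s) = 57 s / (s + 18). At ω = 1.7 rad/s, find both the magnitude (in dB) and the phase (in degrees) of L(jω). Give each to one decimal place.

|j1.7| = 1.7
|j1.7 + 18| = √(1.7² + 18²) = 18.08
|L(j1.7)| = 57 × 1.7 / 18.08 = 5.3595
20 log₁₀(5.3595) = 14.58 dB
∠(j1.7) = 90.00°
∠(j1.7 + 18) = arctan(1.7/18) = 5.40°
∠L(j1.7) = 90.00° − 5.40° = 84.60°

|L| = 14.6 dB, ∠L = 84.6°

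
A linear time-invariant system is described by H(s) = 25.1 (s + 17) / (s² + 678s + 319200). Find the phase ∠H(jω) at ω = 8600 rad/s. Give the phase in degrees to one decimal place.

∠(j8600 + 17) = arctan(8600/17) = 89.89°
∠[(j8600)² + 678(j8600) + 319200] = ∠[-7.3641e+07 + j5.8308e+06] = 175.47°
∠H(j8600) = 89.89° − 175.47° = -85.59°

-85.6°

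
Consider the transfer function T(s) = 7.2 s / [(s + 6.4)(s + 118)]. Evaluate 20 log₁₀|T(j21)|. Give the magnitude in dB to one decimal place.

|j21| = 21
|j21 + 6.4| = √(21² + 6.4²) = 21.95
|j21 + 118| = √(21² + 118²) = 119.9
|T(j21)| = 7.2 × 21 / (21.95 × 119.9) = 0.057464
20 log₁₀(0.057464) = -24.81 dB

-24.8 dB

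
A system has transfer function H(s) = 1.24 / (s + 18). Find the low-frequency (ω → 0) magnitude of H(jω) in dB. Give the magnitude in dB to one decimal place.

-23.2 dB

H(0) = 1.24 / 18 = 0.068889
20 log₁₀(0.068889) = -23.24 dB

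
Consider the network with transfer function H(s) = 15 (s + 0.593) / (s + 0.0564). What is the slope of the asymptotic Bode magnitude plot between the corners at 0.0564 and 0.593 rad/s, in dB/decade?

In this band the factors already past their corner are: pole at 0.0564; net slope = -20 dB/decade.

-20 dB/decade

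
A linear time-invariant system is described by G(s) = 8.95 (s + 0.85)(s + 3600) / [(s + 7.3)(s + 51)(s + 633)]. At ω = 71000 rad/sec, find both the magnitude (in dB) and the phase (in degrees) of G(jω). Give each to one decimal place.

|j71000 + 0.85| = √(71000² + 0.85²) = 7.1e+04
|j71000 + 3600| = √(71000² + 3600²) = 7.109e+04
|j71000 + 7.3| = √(71000² + 7.3²) = 7.1e+04
|j71000 + 51| = √(71000² + 51²) = 7.1e+04
|j71000 + 633| = √(71000² + 633²) = 7.1e+04
|G(j71000)| = 8.95 × 7.1e+04 × 7.109e+04 / (7.1e+04 × 7.1e+04 × 7.1e+04) = 0.00012621
20 log₁₀(0.00012621) = -77.98 dB
∠(j71000 + 0.85) = arctan(71000/0.85) = 90.00°
∠(j71000 + 3600) = arctan(71000/3600) = 87.10°
∠(j71000 + 7.3) = arctan(71000/7.3) = 89.99°
∠(j71000 + 51) = arctan(71000/51) = 89.96°
∠(j71000 + 633) = arctan(71000/633) = 89.49°
∠G(j71000) = 90.00° + 87.10° − (89.99° + 89.96° + 89.49°) = -92.35°

|G| = -78.0 dB, ∠G = -92.3°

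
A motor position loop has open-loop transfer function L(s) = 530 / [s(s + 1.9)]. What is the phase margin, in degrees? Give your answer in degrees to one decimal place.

Gain crossover: |L(jω)| = 1 at ω ≈ 23 rad/s.
∠L(j23) = −90° − arctan(23/1.9) ≈ -175.27°
PM = 180° + (-175.27°) = 4.73°

4.7 deg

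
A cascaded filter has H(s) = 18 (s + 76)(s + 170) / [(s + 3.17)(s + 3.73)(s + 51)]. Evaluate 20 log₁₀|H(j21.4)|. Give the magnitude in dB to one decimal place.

|j21.4 + 76| = √(21.4² + 76²) = 78.96
|j21.4 + 170| = √(21.4² + 170²) = 171.3
|j21.4 + 3.17| = √(21.4² + 3.17²) = 21.63
|j21.4 + 3.73| = √(21.4² + 3.73²) = 21.72
|j21.4 + 51| = √(21.4² + 51²) = 55.31
|H(j21.4)| = 18 × 78.96 × 171.3 / (21.63 × 21.72 × 55.31) = 9.369
20 log₁₀(9.369) = 19.43 dB

19.4 dB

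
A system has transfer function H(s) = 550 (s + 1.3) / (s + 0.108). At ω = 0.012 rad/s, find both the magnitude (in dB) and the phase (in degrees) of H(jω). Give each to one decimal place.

|j0.012 + 1.3| = √(0.012² + 1.3²) = 1.3
|j0.012 + 0.108| = √(0.012² + 0.108²) = 0.1087
|H(j0.012)| = 550 × 1.3 / 0.1087 = 6580.2
20 log₁₀(6580.2) = 76.36 dB
∠(j0.012 + 1.3) = arctan(0.012/1.3) = 0.53°
∠(j0.012 + 0.108) = arctan(0.012/0.108) = 6.34°
∠H(j0.012) = 0.53° − 6.34° = -5.81°

|H| = 76.4 dB, ∠H = -5.8 deg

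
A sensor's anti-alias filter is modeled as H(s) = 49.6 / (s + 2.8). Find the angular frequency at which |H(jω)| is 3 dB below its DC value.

2.8 rad/s

For a single-pole low-pass, the −3 dB point is at the pole: ω = 2.8 rad/s.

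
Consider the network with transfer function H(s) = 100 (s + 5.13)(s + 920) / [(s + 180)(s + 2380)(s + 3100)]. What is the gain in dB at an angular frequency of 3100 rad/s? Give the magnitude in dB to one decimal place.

-34.5 dB

|j3100 + 5.13| = √(3100² + 5.13²) = 3100
|j3100 + 920| = √(3100² + 920²) = 3234
|j3100 + 180| = √(3100² + 180²) = 3105
|j3100 + 2380| = √(3100² + 2380²) = 3908
|j3100 + 3100| = √(3100² + 3100²) = 4384
|H(j3100)| = 100 × 3100 × 3234 / (3105 × 3908 × 4384) = 0.018841
20 log₁₀(0.018841) = -34.50 dB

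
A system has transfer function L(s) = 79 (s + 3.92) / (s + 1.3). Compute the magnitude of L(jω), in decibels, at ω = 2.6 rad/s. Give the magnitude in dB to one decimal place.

42.1 dB

|j2.6 + 3.92| = √(2.6² + 3.92²) = 4.704
|j2.6 + 1.3| = √(2.6² + 1.3²) = 2.907
|L(j2.6)| = 79 × 4.704 / 2.907 = 127.84
20 log₁₀(127.84) = 42.13 dB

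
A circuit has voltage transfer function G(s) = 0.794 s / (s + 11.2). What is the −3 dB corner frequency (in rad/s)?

For a single-pole high-pass, the −3 dB point is at the pole: ω = 11.2 rad/s.

11.2 rad/s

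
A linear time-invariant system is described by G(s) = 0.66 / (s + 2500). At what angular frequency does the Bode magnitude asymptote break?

The single real pole at s = −2500 gives a corner at ω = 2500 rad/sec.

2500 rad/sec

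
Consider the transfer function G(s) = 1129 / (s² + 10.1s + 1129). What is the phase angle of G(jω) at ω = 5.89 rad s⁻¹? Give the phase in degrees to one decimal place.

∠[(j5.89)² + 10.1(j5.89) + 1129] = ∠[1094.3 + j59.489] = 3.11°
∠G(j5.89) = −3.11° = -3.11°

-3.1 deg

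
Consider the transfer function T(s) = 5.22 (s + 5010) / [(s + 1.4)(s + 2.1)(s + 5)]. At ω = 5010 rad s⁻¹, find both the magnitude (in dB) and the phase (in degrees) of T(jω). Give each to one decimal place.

|j5010 + 5010| = √(5010² + 5010²) = 7085
|j5010 + 1.4| = √(5010² + 1.4²) = 5010
|j5010 + 2.1| = √(5010² + 2.1²) = 5010
|j5010 + 5| = √(5010² + 5²) = 5010
|T(j5010)| = 5.22 × 7085 / (5010 × 5010 × 5010) = 2.9411e-07
20 log₁₀(2.9411e-07) = -130.63 dB
∠(j5010 + 5010) = arctan(5010/5010) = 45.00°
∠(j5010 + 1.4) = arctan(5010/1.4) = 89.98°
∠(j5010 + 2.1) = arctan(5010/2.1) = 89.98°
∠(j5010 + 5) = arctan(5010/5) = 89.94°
∠T(j5010) = 45.00° − (89.98° + 89.98° + 89.94°) = -224.90°

|T| = -130.6 dB, ∠T = -224.9 deg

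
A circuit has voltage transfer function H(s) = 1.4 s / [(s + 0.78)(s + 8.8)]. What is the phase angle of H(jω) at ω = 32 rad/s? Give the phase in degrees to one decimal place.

-73.2°

∠(j32) = 90.00°
∠(j32 + 0.78) = arctan(32/0.78) = 88.60°
∠(j32 + 8.8) = arctan(32/8.8) = 74.62°
∠H(j32) = 90.00° − (88.60° + 74.62°) = -73.23°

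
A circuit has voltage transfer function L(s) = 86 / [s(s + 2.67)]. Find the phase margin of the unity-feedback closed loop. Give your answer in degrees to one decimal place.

Gain crossover: |L(jω)| = 1 at ω ≈ 9.08 rad/sec.
∠L(j9.08) = −90° − arctan(9.08/2.67) ≈ -163.62°
PM = 180° + (-163.62°) = 16.38°

16.4°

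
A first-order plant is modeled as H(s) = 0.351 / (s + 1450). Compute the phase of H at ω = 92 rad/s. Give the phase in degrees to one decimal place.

∠(j92 + 1450) = arctan(92/1450) = 3.63°
∠H(j92) = −3.63° = -3.63°

-3.6°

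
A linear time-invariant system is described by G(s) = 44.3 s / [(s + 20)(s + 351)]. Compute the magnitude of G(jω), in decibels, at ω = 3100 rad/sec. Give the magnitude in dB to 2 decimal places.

-36.95 dB

|j3100| = 3100
|j3100 + 20| = √(3100² + 20²) = 3100
|j3100 + 351| = √(3100² + 351²) = 3120
|G(j3100)| = 44.3 × 3100 / (3100 × 3120) = 0.014199
20 log₁₀(0.014199) = -36.955 dB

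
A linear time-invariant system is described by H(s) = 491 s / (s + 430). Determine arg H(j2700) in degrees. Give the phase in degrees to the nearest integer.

9°

∠(j2700) = 90.00°
∠(j2700 + 430) = arctan(2700/430) = 80.95°
∠H(j2700) = 90.00° − 80.95° = 9.05°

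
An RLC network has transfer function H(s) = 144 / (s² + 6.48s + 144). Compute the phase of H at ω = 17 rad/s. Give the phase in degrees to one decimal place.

-142.8 deg

∠[(j17)² + 6.48(j17) + 144] = ∠[-145 + j110.16] = 142.78°
∠H(j17) = −142.78° = -142.78°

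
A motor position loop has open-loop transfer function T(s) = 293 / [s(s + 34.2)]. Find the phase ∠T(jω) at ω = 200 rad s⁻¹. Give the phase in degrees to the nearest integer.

-170 deg

∠(j200 + 34.2) = arctan(200/34.2) = 80.30°
∠(j200) = 90.00°
∠T(j200) = − (80.30° + 90.00°) = -170.30°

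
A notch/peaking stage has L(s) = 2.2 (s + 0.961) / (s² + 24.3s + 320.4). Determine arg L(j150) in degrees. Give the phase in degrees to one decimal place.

∠(j150 + 0.961) = arctan(150/0.961) = 89.63°
∠[(j150)² + 24.3(j150) + 320.4] = ∠[-22180 + j3645] = 170.67°
∠L(j150) = 89.63° − 170.67° = -81.03°

-81.0°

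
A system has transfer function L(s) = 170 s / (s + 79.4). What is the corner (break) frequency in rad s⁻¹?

79.4 rad s⁻¹

The single real pole at s = −79.4 gives a corner at ω = 79.4 rad s⁻¹.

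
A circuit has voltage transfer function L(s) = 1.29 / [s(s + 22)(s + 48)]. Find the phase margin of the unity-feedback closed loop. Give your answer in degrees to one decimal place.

90.0°

Gain crossover: |L(jω)| = 1 at ω ≈ 0.00122 rad s⁻¹.
∠L(j0.00122) = −90° − arctan(0.00122/22) − arctan(0.00122/48) ≈ -90.00°
PM = 180° + (-90.00°) = 90.00°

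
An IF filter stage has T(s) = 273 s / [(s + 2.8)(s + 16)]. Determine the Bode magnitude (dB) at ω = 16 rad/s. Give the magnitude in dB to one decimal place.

21.5 dB

|j16| = 16
|j16 + 2.8| = √(16² + 2.8²) = 16.24
|j16 + 16| = √(16² + 16²) = 22.63
|T(j16)| = 273 × 16 / (16.24 × 22.63) = 11.884
20 log₁₀(11.884) = 21.50 dB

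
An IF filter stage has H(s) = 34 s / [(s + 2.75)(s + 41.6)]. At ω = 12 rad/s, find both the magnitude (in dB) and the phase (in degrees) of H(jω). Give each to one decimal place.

|j12| = 12
|j12 + 2.75| = √(12² + 2.75²) = 12.31
|j12 + 41.6| = √(12² + 41.6²) = 43.3
|H(j12)| = 34 × 12 / (12.31 × 43.3) = 0.76545
20 log₁₀(0.76545) = -2.32 dB
∠(j12) = 90.00°
∠(j12 + 2.75) = arctan(12/2.75) = 77.09°
∠(j12 + 41.6) = arctan(12/41.6) = 16.09°
∠H(j12) = 90.00° − (77.09° + 16.09°) = -3.18°

|H| = -2.3 dB, ∠H = -3.2°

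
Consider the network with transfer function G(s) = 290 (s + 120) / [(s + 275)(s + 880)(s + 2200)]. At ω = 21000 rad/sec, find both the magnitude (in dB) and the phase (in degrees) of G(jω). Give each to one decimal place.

|j21000 + 120| = √(21000² + 120²) = 2.1e+04
|j21000 + 275| = √(21000² + 275²) = 2.1e+04
|j21000 + 880| = √(21000² + 880²) = 2.102e+04
|j21000 + 2200| = √(21000² + 2200²) = 2.111e+04
|G(j21000)| = 290 × 2.1e+04 / (2.1e+04 × 2.102e+04 × 2.111e+04) = 6.534e-07
20 log₁₀(6.534e-07) = -123.70 dB
∠(j21000 + 120) = arctan(21000/120) = 89.67°
∠(j21000 + 275) = arctan(21000/275) = 89.25°
∠(j21000 + 880) = arctan(21000/880) = 87.60°
∠(j21000 + 2200) = arctan(21000/2200) = 84.02°
∠G(j21000) = 89.67° − (89.25° + 87.60° + 84.02°) = -171.20°

|G| = -123.7 dB, ∠G = -171.2°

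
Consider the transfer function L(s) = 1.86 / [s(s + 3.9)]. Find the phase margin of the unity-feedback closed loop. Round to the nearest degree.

83°

Gain crossover: |L(jω)| = 1 at ω ≈ 0.473 rad s⁻¹.
∠L(j0.473) = −90° − arctan(0.473/3.9) ≈ -96.92°
PM = 180° + (-96.92°) = 83.08°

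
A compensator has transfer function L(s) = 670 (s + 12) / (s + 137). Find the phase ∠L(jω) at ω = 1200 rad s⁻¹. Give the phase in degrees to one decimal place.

∠(j1200 + 12) = arctan(1200/12) = 89.43°
∠(j1200 + 137) = arctan(1200/137) = 83.49°
∠L(j1200) = 89.43° − 83.49° = 5.94°

5.9 deg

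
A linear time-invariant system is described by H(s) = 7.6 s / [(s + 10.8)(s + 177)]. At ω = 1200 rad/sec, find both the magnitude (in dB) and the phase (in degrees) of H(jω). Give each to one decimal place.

|H| = -44.1 dB, ∠H = -81.1°

|j1200| = 1200
|j1200 + 10.8| = √(1200² + 10.8²) = 1200
|j1200 + 177| = √(1200² + 177²) = 1213
|H(j1200)| = 7.6 × 1200 / (1200 × 1213) = 0.0062653
20 log₁₀(0.0062653) = -44.06 dB
∠(j1200) = 90.00°
∠(j1200 + 10.8) = arctan(1200/10.8) = 89.48°
∠(j1200 + 177) = arctan(1200/177) = 81.61°
∠H(j1200) = 90.00° − (89.48° + 81.61°) = -81.09°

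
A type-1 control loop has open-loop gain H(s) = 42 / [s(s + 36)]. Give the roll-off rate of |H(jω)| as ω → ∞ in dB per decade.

-40 dB/decade

With 0 zeros and 2 poles, the high-frequency asymptotic slope is 20 × (0 − 2) = -40 dB/decade.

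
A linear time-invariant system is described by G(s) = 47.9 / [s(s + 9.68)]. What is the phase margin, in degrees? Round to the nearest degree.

65 deg

Gain crossover: |G(jω)| = 1 at ω ≈ 4.49 rad s⁻¹.
∠G(j4.49) = −90° − arctan(4.49/9.68) ≈ -114.88°
PM = 180° + (-114.88°) = 65.12°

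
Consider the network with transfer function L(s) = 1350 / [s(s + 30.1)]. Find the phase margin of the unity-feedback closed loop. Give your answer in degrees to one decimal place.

Gain crossover: |L(jω)| = 1 at ω ≈ 31.2 rad/s.
∠L(j31.2) = −90° − arctan(31.2/30.1) ≈ -135.99°
PM = 180° + (-135.99°) = 44.01°

44.0°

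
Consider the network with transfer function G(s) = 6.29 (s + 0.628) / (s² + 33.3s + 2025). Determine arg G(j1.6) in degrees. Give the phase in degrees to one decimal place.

∠(j1.6 + 0.628) = arctan(1.6/0.628) = 68.57°
∠[(j1.6)² + 33.3(j1.6) + 2025] = ∠[2022.4 + j53.28] = 1.51°
∠G(j1.6) = 68.57° − 1.51° = 67.06°

67.1 deg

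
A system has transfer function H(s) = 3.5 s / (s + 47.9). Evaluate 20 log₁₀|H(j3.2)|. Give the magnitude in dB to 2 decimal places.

|j3.2| = 3.2
|j3.2 + 47.9| = √(3.2² + 47.9²) = 48.01
|H(j3.2)| = 3.5 × 3.2 / 48.01 = 0.2333
20 log₁₀(0.2333) = -12.642 dB

-12.64 dB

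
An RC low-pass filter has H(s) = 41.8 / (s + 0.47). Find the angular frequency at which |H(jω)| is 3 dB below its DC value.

For a single-pole low-pass, the −3 dB point is at the pole: ω = 0.47 rad/s.

0.47 rad/s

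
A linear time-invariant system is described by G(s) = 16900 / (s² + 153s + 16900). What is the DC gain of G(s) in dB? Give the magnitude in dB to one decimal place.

0.0 dB

G(0) = 16900 / 16900 = 1
20 log₁₀(1) = 0.00 dB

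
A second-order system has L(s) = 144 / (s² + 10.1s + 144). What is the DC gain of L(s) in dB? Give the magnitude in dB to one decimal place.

L(0) = 144 / 144 = 1
20 log₁₀(1) = 0.00 dB

0.0 dB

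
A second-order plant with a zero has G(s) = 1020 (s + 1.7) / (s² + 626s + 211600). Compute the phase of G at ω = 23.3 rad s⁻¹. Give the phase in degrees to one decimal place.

∠(j23.3 + 1.7) = arctan(23.3/1.7) = 85.83°
∠[(j23.3)² + 626(j23.3) + 211600] = ∠[2.1106e+05 + j14586] = 3.95°
∠G(j23.3) = 85.83° − 3.95° = 81.87°

81.9 deg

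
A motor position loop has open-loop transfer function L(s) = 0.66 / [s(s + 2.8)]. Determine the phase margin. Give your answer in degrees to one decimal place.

Gain crossover: |L(jω)| = 1 at ω ≈ 0.235 rad/s.
∠L(j0.235) = −90° − arctan(0.235/2.8) ≈ -94.80°
PM = 180° + (-94.80°) = 85.20°

85.2 deg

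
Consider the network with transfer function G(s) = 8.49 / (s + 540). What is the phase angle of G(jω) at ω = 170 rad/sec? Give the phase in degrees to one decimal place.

-17.5°

∠(j170 + 540) = arctan(170/540) = 17.47°
∠G(j170) = −17.47° = -17.47°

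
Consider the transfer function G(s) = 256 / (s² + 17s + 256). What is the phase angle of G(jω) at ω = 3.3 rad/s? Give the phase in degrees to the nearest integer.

∠[(j3.3)² + 17(j3.3) + 256] = ∠[245.11 + j56.1] = 12.89°
∠G(j3.3) = −12.89° = -12.89°

-13°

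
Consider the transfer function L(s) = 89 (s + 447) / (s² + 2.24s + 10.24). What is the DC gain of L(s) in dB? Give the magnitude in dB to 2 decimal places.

L(0) = 89 × 447 / 10.24 = 3885.1
20 log₁₀(3885.1) = 71.788 dB

71.79 dB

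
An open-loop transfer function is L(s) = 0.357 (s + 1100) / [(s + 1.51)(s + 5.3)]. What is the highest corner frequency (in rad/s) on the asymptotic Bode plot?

Break frequencies occur at each pole and zero magnitude: 1.51 rad/s, 5.3 rad/s, 1100 rad/s.
The highest is 1100 rad/s.

1100 rad/s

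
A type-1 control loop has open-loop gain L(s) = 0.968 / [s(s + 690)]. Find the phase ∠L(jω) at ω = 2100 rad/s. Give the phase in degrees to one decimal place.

-161.8°

∠(j2100 + 690) = arctan(2100/690) = 71.81°
∠(j2100) = 90.00°
∠L(j2100) = − (71.81° + 90.00°) = -161.81°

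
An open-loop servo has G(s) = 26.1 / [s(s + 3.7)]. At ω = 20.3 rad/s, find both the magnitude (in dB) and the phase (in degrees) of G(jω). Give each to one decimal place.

|j20.3 + 3.7| = √(20.3² + 3.7²) = 20.63
|j20.3| = 20.3
|G(j20.3)| = 26.1 / (20.63 × 20.3) = 0.062309
20 log₁₀(0.062309) = -24.11 dB
∠(j20.3 + 3.7) = arctan(20.3/3.7) = 79.67°
∠(j20.3) = 90.00°
∠G(j20.3) = − (79.67° + 90.00°) = -169.67°

|G| = -24.1 dB, ∠G = -169.7 deg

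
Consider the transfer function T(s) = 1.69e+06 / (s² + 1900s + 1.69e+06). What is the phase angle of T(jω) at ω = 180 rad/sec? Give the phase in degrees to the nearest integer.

∠[(j180)² + 1900(j180) + 1.69e+06] = ∠[1.6576e+06 + j3.42e+05] = 11.66°
∠T(j180) = −11.66° = -11.66°

-12 deg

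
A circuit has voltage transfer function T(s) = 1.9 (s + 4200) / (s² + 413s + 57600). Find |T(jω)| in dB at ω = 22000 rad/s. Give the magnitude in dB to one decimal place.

|j22000 + 4200| = √(22000² + 4200²) = 2.24e+04
|(j22000)² + 413(j22000) + 57600| = |-4.8394e+08 + j9.086e+06| = 4.84e+08
|T(j22000)| = 1.9 × 2.24e+04 / 4.84e+08 = 8.7918e-05
20 log₁₀(8.7918e-05) = -81.12 dB

-81.1 dB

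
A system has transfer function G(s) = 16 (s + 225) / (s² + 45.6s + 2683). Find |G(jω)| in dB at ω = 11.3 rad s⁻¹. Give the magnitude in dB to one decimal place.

|j11.3 + 225| = √(11.3² + 225²) = 225.3
|(j11.3)² + 45.6(j11.3) + 2683| = |2555.3 + j515.28| = 2607
|G(j11.3)| = 16 × 225.3 / 2607 = 1.3828
20 log₁₀(1.3828) = 2.82 dB

2.8 dB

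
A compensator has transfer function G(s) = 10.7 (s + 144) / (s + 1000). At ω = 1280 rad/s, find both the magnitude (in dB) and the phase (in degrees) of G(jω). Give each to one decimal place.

|G| = 18.6 dB, ∠G = 31.6°

|j1280 + 144| = √(1280² + 144²) = 1288
|j1280 + 1000| = √(1280² + 1000²) = 1624
|G(j1280)| = 10.7 × 1288 / 1624 = 8.4851
20 log₁₀(8.4851) = 18.57 dB
∠(j1280 + 144) = arctan(1280/144) = 83.58°
∠(j1280 + 1000) = arctan(1280/1000) = 52.00°
∠G(j1280) = 83.58° − 52.00° = 31.58°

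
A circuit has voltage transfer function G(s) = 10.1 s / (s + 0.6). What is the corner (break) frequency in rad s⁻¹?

The single real pole at s = −0.6 gives a corner at ω = 0.6 rad s⁻¹.

0.6 rad s⁻¹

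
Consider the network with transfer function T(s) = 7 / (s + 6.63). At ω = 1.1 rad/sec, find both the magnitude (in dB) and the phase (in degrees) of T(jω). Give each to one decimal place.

|T| = 0.4 dB, ∠T = -9.4°

|j1.1 + 6.63| = √(1.1² + 6.63²) = 6.721
|T(j1.1)| = 7 / 6.721 = 1.0416
20 log₁₀(1.0416) = 0.35 dB
∠(j1.1 + 6.63) = arctan(1.1/6.63) = 9.42°
∠T(j1.1) = −9.42° = -9.42°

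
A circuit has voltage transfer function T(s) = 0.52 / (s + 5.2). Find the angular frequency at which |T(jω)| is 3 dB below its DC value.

5.2 rad/sec

For a single-pole low-pass, the −3 dB point is at the pole: ω = 5.2 rad/sec.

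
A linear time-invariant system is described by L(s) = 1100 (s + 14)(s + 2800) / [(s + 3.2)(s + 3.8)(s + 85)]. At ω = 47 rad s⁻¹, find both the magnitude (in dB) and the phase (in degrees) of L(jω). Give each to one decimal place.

|j47 + 14| = √(47² + 14²) = 49.04
|j47 + 2800| = √(47² + 2800²) = 2800
|j47 + 3.2| = √(47² + 3.2²) = 47.11
|j47 + 3.8| = √(47² + 3.8²) = 47.15
|j47 + 85| = √(47² + 85²) = 97.13
|L(j47)| = 1100 × 49.04 × 2800 / (47.11 × 47.15 × 97.13) = 700.18
20 log₁₀(700.18) = 56.90 dB
∠(j47 + 14) = arctan(47/14) = 73.41°
∠(j47 + 2800) = arctan(47/2800) = 0.96°
∠(j47 + 3.2) = arctan(47/3.2) = 86.11°
∠(j47 + 3.8) = arctan(47/3.8) = 85.38°
∠(j47 + 85) = arctan(47/85) = 28.94°
∠L(j47) = 73.41° + 0.96° − (86.11° + 85.38° + 28.94°) = -126.05°

|L| = 56.9 dB, ∠L = -126.0°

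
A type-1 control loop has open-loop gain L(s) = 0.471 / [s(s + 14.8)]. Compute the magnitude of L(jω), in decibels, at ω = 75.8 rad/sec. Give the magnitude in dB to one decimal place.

|j75.8 + 14.8| = √(75.8² + 14.8²) = 77.23
|j75.8| = 75.8
|L(j75.8)| = 0.471 / (77.23 × 75.8) = 8.0456e-05
20 log₁₀(8.0456e-05) = -81.89 dB

-81.9 dB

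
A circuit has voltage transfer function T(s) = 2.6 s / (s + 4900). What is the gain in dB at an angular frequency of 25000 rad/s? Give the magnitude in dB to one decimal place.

|j25000| = 2.5e+04
|j25000 + 4900| = √(25000² + 4900²) = 2.548e+04
|T(j25000)| = 2.6 × 2.5e+04 / 2.548e+04 = 2.5515
20 log₁₀(2.5515) = 8.14 dB

8.1 dB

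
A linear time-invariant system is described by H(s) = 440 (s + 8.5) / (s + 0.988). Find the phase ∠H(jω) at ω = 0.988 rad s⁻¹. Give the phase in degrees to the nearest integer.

-38°

∠(j0.988 + 8.5) = arctan(0.988/8.5) = 6.63°
∠(j0.988 + 0.988) = arctan(0.988/0.988) = 45.00°
∠H(j0.988) = 6.63° − 45.00° = -38.37°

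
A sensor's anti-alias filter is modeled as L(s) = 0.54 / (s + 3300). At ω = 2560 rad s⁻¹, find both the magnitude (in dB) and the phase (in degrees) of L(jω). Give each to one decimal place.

|L| = -77.8 dB, ∠L = -37.8°

|j2560 + 3300| = √(2560² + 3300²) = 4177
|L(j2560)| = 0.54 / 4177 = 0.00012929
20 log₁₀(0.00012929) = -77.77 dB
∠(j2560 + 3300) = arctan(2560/3300) = 37.80°
∠L(j2560) = −37.80° = -37.80°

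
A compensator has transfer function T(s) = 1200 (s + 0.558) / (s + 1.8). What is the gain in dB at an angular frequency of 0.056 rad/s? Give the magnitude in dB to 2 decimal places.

51.45 dB

|j0.056 + 0.558| = √(0.056² + 0.558²) = 0.5608
|j0.056 + 1.8| = √(0.056² + 1.8²) = 1.801
|T(j0.056)| = 1200 × 0.5608 / 1.801 = 373.69
20 log₁₀(373.69) = 51.450 dB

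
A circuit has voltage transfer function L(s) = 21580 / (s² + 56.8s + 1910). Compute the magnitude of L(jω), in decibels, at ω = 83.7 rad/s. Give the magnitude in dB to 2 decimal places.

9.82 dB

|(j83.7)² + 56.8(j83.7) + 1910| = |-5095.7 + j4754.2| = 6969
|L(j83.7)| = 21580 / 6969 = 3.0965
20 log₁₀(3.0965) = 9.818 dB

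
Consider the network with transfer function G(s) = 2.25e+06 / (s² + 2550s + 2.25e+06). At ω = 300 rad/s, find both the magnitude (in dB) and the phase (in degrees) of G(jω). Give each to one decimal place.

|(j300)² + 2550(j300) + 2.25e+06| = |2.16e+06 + j7.65e+05| = 2.291e+06
|G(j300)| = 2.25e+06 / 2.291e+06 = 0.9819
20 log₁₀(0.9819) = -0.16 dB
∠[(j300)² + 2550(j300) + 2.25e+06] = ∠[2.16e+06 + j7.65e+05] = 19.50°
∠G(j300) = −19.50° = -19.50°

|G| = -0.2 dB, ∠G = -19.5°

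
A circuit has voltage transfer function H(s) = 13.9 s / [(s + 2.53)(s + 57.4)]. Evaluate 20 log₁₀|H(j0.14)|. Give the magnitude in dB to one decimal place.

|j0.14| = 0.14
|j0.14 + 2.53| = √(0.14² + 2.53²) = 2.534
|j0.14 + 57.4| = √(0.14² + 57.4²) = 57.4
|H(j0.14)| = 13.9 × 0.14 / (2.534 × 57.4) = 0.01338
20 log₁₀(0.01338) = -37.47 dB

-37.5 dB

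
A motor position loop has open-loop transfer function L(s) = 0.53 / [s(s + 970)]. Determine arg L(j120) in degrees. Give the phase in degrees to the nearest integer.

-97°

∠(j120 + 970) = arctan(120/970) = 7.05°
∠(j120) = 90.00°
∠L(j120) = − (7.05° + 90.00°) = -97.05°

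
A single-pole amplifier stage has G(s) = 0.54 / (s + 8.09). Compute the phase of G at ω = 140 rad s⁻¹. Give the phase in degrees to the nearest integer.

∠(j140 + 8.09) = arctan(140/8.09) = 86.69°
∠G(j140) = −86.69° = -86.69°

-87 deg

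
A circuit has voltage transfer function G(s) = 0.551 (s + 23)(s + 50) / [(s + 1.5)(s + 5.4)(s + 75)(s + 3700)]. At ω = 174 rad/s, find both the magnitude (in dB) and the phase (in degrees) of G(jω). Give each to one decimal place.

|G| = -121.7 dB, ∠G = -90.7 deg

|j174 + 23| = √(174² + 23²) = 175.5
|j174 + 50| = √(174² + 50²) = 181
|j174 + 1.5| = √(174² + 1.5²) = 174
|j174 + 5.4| = √(174² + 5.4²) = 174.1
|j174 + 75| = √(174² + 75²) = 189.5
|j174 + 3700| = √(174² + 3700²) = 3704
|G(j174)| = 0.551 × 175.5 × 181 / (174 × 174.1 × 189.5 × 3704) = 8.2353e-07
20 log₁₀(8.2353e-07) = -121.69 dB
∠(j174 + 23) = arctan(174/23) = 82.47°
∠(j174 + 50) = arctan(174/50) = 73.97°
∠(j174 + 1.5) = arctan(174/1.5) = 89.51°
∠(j174 + 5.4) = arctan(174/5.4) = 88.22°
∠(j174 + 75) = arctan(174/75) = 66.68°
∠(j174 + 3700) = arctan(174/3700) = 2.69°
∠G(j174) = 82.47° + 73.97° − (89.51° + 88.22° + 66.68° + 2.69°) = -90.67°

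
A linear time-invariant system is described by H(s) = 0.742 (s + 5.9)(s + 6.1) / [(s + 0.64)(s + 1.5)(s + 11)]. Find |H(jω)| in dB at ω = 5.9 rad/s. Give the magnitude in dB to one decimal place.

-18.7 dB

|j5.9 + 5.9| = √(5.9² + 5.9²) = 8.344
|j5.9 + 6.1| = √(5.9² + 6.1²) = 8.486
|j5.9 + 0.64| = √(5.9² + 0.64²) = 5.935
|j5.9 + 1.5| = √(5.9² + 1.5²) = 6.088
|j5.9 + 11| = √(5.9² + 11²) = 12.48
|H(j5.9)| = 0.742 × 8.344 × 8.486 / (5.935 × 6.088 × 12.48) = 0.11651
20 log₁₀(0.11651) = -18.67 dB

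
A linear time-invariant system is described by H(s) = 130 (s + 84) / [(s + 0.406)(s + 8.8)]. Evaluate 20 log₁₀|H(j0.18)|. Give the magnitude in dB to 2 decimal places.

|j0.18 + 84| = √(0.18² + 84²) = 84
|j0.18 + 0.406| = √(0.18² + 0.406²) = 0.4441
|j0.18 + 8.8| = √(0.18² + 8.8²) = 8.802
|H(j0.18)| = 130 × 84 / (0.4441 × 8.802) = 2793.6
20 log₁₀(2793.6) = 68.923 dB

68.92 dB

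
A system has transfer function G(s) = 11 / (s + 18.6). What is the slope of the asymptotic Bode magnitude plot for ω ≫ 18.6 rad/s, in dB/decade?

-20 dB/decade

With 0 zeros and 1 pole, the high-frequency asymptotic slope is 20 × (0 − 1) = -20 dB/decade.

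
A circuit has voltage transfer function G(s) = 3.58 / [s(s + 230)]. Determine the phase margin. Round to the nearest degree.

Gain crossover: |G(jω)| = 1 at ω ≈ 0.0156 rad/sec.
∠G(j0.0156) = −90° − arctan(0.0156/230) ≈ -90.00°
PM = 180° + (-90.00°) = 90.00°

90 deg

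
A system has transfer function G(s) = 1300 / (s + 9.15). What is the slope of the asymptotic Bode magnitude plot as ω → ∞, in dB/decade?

-20 dB/decade

With 0 zeros and 1 pole, the high-frequency asymptotic slope is 20 × (0 − 1) = -20 dB/decade.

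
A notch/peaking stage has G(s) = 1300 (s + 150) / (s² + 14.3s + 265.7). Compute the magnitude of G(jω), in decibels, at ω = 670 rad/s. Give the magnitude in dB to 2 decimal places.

|j670 + 150| = √(670² + 150²) = 686.6
|(j670)² + 14.3(j670) + 265.7| = |-4.4863e+05 + j9581| = 4.487e+05
|G(j670)| = 1300 × 686.6 / 4.487e+05 = 1.9891
20 log₁₀(1.9891) = 5.973 dB

5.97 dB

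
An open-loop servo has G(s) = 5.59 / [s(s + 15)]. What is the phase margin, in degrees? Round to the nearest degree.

Gain crossover: |G(jω)| = 1 at ω ≈ 0.373 rad/s.
∠G(j0.373) = −90° − arctan(0.373/15) ≈ -91.42°
PM = 180° + (-91.42°) = 88.58°

89°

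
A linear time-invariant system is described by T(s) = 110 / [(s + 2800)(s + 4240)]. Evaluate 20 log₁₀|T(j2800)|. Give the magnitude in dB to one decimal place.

|j2800 + 2800| = √(2800² + 2800²) = 3960
|j2800 + 4240| = √(2800² + 4240²) = 5081
|T(j2800)| = 110 / (3960 × 5081) = 5.4672e-06
20 log₁₀(5.4672e-06) = -105.24 dB

-105.2 dB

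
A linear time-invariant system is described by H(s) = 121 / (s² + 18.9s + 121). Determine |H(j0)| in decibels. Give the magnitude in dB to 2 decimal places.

H(0) = 121 / 121 = 1
20 log₁₀(1) = 0.000 dB

0.00 dB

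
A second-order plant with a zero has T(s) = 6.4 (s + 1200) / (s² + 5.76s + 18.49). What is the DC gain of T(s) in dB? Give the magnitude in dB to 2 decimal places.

T(0) = 6.4 × 1200 / 18.49 = 415.36
20 log₁₀(415.36) = 52.368 dB

52.37 dB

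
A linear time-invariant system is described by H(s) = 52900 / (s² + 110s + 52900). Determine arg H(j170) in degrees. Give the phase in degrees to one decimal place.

-37.9°

∠[(j170)² + 110(j170) + 52900] = ∠[24000 + j18700] = 37.92°
∠H(j170) = −37.92° = -37.92°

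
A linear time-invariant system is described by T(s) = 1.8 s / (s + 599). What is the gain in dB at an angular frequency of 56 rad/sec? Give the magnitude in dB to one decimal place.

|j56| = 56
|j56 + 599| = √(56² + 599²) = 601.6
|T(j56)| = 1.8 × 56 / 601.6 = 0.16755
20 log₁₀(0.16755) = -15.52 dB

-15.5 dB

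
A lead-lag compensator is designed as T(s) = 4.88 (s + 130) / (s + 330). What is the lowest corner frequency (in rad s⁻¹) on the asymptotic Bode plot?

130 rad s⁻¹

Break frequencies occur at each pole and zero magnitude: 130 rad s⁻¹, 330 rad s⁻¹.
The lowest is 130 rad s⁻¹.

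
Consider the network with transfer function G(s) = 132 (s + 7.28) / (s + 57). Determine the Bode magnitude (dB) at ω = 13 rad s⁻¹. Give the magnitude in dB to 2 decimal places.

|j13 + 7.28| = √(13² + 7.28²) = 14.9
|j13 + 57| = √(13² + 57²) = 58.46
|G(j13)| = 132 × 14.9 / 58.46 = 33.641
20 log₁₀(33.641) = 30.537 dB

30.54 dB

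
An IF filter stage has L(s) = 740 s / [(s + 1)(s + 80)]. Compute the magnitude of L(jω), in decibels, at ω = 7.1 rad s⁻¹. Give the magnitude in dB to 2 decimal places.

|j7.1| = 7.1
|j7.1 + 1| = √(7.1² + 1²) = 7.17
|j7.1 + 80| = √(7.1² + 80²) = 80.31
|L(j7.1)| = 740 × 7.1 / (7.17 × 80.31) = 9.1237
20 log₁₀(9.1237) = 19.203 dB

19.20 dB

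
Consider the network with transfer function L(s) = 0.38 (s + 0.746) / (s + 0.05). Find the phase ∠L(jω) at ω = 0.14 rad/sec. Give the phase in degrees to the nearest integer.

-60°

∠(j0.14 + 0.746) = arctan(0.14/0.746) = 10.63°
∠(j0.14 + 0.05) = arctan(0.14/0.05) = 70.35°
∠L(j0.14) = 10.63° − 70.35° = -59.72°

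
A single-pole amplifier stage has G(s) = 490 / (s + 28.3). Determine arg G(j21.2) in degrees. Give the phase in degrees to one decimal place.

∠(j21.2 + 28.3) = arctan(21.2/28.3) = 36.84°
∠G(j21.2) = −36.84° = -36.84°

-36.8°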